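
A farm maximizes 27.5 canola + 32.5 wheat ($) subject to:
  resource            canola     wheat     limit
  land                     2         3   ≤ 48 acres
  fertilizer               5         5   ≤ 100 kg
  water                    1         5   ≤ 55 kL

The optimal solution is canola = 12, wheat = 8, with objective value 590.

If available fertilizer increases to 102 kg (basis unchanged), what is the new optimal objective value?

597

Check each constraint at x*: land 48/48 (tight); fertilizer 100/100 (tight); water 52/55 (slack 3).
By complementary slackness, y = 0 for the non-binding constraint.
The binding rows give the dual system: 2·y_land + 5·y_fertilizer = 27.5 and 3·y_land + 5·y_fertilizer = 32.5.
Solving: y_land = 5, y_fertilizer = 3.5.
Δz = y_fertilizer·Δb = 3.5 × (2) = 7, so new z* = 590 + 7 = 597.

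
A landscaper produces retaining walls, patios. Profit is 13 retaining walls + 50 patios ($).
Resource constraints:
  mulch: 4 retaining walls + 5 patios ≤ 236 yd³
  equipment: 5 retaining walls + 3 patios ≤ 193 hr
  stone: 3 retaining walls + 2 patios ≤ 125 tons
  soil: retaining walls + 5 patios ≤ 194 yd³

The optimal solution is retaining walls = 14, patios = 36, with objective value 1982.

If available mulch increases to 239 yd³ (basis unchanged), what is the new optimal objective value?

1985

Binding: mulch and soil. Non-binding: equipment (15 unused), stone (11 unused).
By complementary slackness, y = 0 for the non-binding constraints.
From A_Bᵀ y = c: 4·y_mulch + 1·y_soil = 13; 5·y_mulch + 5·y_soil = 50.
This yields shadow prices y_mulch = 1, y_soil = 9.
Δz = y_mulch·Δb = 1 × (3) = 3, so new z* = 1982 + 3 = 1985.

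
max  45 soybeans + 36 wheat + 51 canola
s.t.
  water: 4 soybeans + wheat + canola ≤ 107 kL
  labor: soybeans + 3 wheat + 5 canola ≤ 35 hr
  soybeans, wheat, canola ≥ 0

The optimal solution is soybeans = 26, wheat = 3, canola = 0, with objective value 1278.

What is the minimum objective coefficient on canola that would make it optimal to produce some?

54

Check each constraint at x*: water 107/107 (tight); labor 35/35 (tight).
The binding rows give the dual system: 4·y_water + 1·y_labor = 45 and 1·y_water + 3·y_labor = 36.
Solving: y_water = 9, y_labor = 9.
canola enters the basis when its profit ≥ yᵀa₃ = 9·1 + 9·5 = 54.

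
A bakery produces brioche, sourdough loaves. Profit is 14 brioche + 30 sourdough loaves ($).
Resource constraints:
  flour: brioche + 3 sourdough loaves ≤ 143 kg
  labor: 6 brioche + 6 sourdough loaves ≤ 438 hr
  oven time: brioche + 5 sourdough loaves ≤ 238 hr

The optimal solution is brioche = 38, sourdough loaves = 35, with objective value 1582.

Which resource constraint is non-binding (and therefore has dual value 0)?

flour: 143/143 (binding)
labor: 438/438 (binding)
oven time: 213/238 (slack 25)
By complementary slackness, a constraint with positive slack has shadow price 0 → oven time.

oven time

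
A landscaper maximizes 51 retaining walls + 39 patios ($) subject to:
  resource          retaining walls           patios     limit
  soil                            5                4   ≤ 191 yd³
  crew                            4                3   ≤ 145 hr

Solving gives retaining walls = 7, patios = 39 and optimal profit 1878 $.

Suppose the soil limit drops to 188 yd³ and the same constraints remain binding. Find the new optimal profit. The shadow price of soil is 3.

Δb = -3, so new z* = 1878 + (3)·(-3) = 1878 − 9 = 1869.

1869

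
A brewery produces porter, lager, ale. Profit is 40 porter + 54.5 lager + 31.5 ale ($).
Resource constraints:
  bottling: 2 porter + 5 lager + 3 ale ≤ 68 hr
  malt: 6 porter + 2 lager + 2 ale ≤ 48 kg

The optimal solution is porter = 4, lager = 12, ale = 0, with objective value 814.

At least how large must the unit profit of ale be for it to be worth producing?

At the optimum: bottling uses 68 of 68 (binding); malt uses 48 of 48 (binding).
The binding rows give the dual system: 2·y_bottling + 6·y_malt = 40 and 5·y_bottling + 2·y_malt = 54.5.
→ y_bottling = 9.5 and y_malt = 3.5.
ale enters the basis when its profit ≥ yᵀa₃ = 9.5·3 + 3.5·2 = 35.5.

35.5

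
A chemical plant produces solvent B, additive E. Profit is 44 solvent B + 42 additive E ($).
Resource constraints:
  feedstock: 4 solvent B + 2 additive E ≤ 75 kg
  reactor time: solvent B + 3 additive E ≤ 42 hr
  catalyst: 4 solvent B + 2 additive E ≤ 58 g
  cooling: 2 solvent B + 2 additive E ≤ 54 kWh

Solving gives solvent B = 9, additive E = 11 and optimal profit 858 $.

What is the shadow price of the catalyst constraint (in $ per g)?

9

Check each constraint at x*: feedstock 58/75 (slack 17); reactor time 42/42 (tight); catalyst 58/58 (tight); cooling 40/54 (slack 14).
Since feedstock, cooling are not tight, their duals are 0.
From A_Bᵀ y = c: 1·y_reactor time + 4·y_catalyst = 44; 3·y_reactor time + 2·y_catalyst = 42.
Solving: y_reactor time = 8, y_catalyst = 9.
Shadow price of catalyst = 9.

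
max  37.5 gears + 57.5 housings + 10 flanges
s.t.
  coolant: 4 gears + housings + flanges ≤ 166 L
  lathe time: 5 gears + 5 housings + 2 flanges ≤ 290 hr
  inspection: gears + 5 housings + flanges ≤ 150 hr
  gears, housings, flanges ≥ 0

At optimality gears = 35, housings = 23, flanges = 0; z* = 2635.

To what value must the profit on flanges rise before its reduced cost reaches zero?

18

At the optimum: coolant uses 163 of 166 (slack = 3); lathe time uses 290 of 290 (binding); inspection uses 150 of 150 (binding).
By complementary slackness, y = 0 for the non-binding constraint.
The binding rows give the dual system: 5·y_lathe time + 1·y_inspection = 37.5 and 5·y_lathe time + 5·y_inspection = 57.5.
→ y_lathe time = 6.5 and y_inspection = 5.
flanges enters the basis when its profit ≥ yᵀa₃ = 6.5·2 + 5·1 = 18.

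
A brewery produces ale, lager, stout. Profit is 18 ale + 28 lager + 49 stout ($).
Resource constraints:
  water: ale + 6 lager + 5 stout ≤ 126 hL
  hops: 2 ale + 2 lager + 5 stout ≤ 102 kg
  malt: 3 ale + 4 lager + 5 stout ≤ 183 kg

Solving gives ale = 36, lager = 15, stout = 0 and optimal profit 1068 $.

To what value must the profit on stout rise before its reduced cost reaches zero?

Check each constraint at x*: water 126/126 (tight); hops 102/102 (tight); malt 168/183 (slack 15).
Slack constraints have shadow price 0 (complementary slackness).
The binding rows give the dual system: 1·y_water + 2·y_hops = 18 and 6·y_water + 2·y_hops = 28.
Solving: y_water = 2, y_hops = 8.
stout enters the basis when its profit ≥ yᵀa₃ = 2·5 + 8·5 = 50.

50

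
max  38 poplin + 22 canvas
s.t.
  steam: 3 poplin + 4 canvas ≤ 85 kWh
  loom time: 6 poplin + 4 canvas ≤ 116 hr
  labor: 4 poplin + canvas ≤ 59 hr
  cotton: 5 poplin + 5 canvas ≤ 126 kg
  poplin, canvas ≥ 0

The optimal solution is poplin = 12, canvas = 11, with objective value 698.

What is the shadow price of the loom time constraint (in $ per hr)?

5

Binding: loom time and labor. Non-binding: steam (5 unused), cotton (11 unused).
Since steam, cotton are not tight, their duals are 0.
From A_Bᵀ y = c: 6·y_loom time + 4·y_labor = 38; 4·y_loom time + 1·y_labor = 22.
This yields shadow prices y_loom time = 5, y_labor = 2.
Shadow price of loom time = 5.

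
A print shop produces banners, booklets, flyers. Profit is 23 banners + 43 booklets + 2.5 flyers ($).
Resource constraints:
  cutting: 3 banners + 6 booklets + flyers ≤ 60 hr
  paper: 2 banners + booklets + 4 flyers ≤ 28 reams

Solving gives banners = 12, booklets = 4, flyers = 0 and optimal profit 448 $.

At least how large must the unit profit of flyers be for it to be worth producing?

11

Both cutting and paper are binding at x*.
The binding rows give the dual system: 3·y_cutting + 2·y_paper = 23 and 6·y_cutting + 1·y_paper = 43.
→ y_cutting = 7 and y_paper = 1.
flyers enters the basis when its profit ≥ yᵀa₃ = 7·1 + 1·4 = 11.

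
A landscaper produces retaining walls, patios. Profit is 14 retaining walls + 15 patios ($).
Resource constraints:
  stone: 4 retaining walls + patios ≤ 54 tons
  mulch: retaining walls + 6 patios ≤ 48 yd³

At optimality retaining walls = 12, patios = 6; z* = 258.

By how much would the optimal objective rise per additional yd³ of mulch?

2

Both stone and mulch are binding at x*.
The binding rows give the dual system: 4·y_stone + 1·y_mulch = 14 and 1·y_stone + 6·y_mulch = 15.
This yields shadow prices y_stone = 3, y_mulch = 2.
Shadow price of mulch = 2.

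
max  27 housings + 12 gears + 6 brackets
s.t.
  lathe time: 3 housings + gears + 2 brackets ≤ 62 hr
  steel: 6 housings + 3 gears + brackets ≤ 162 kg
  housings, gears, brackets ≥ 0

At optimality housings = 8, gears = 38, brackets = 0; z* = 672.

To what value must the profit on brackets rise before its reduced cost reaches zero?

Both lathe time and steel are binding at x*.
From A_Bᵀ y = c: 3·y_lathe time + 6·y_steel = 27; 1·y_lathe time + 3·y_steel = 12.
Solving: y_lathe time = 3, y_steel = 3.
brackets enters the basis when its profit ≥ yᵀa₃ = 3·2 + 3·1 = 9.

9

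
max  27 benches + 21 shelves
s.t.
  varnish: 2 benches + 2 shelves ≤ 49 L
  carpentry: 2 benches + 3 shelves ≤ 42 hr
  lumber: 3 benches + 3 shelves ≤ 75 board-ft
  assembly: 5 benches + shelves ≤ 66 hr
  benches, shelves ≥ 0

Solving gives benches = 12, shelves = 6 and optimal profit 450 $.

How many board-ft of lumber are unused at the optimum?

lumber used = 3·12 + 3·6 = 54; slack = 75 − 54 = 21.

21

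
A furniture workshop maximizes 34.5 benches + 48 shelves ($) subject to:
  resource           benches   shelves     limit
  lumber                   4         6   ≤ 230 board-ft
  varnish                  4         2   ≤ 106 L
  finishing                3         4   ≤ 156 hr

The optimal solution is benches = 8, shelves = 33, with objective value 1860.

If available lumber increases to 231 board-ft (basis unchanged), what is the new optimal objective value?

Check each constraint at x*: lumber 230/230 (tight); varnish 98/106 (slack 8); finishing 156/156 (tight).
By complementary slackness, y = 0 for the non-binding constraint.
From A_Bᵀ y = c: 4·y_lumber + 3·y_finishing = 34.5; 6·y_lumber + 4·y_finishing = 48.
This yields shadow prices y_lumber = 3, y_finishing = 7.5.
Δz = y_lumber·Δb = 3 × (1) = 3, so new z* = 1860 + 3 = 1863.

1863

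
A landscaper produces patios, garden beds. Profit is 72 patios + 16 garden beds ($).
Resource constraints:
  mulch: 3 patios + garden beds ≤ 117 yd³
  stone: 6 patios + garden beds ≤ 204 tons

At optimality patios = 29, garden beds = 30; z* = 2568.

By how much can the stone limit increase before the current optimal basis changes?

Binding constraints: mulch, stone. The basis is B = [[3,1],[6,1]] with det -3.
Per unit increase in stone, x* moves by d = (0.3333, -1).
The basis stays optimal until garden beds reaches 0; allowable increase = 30 tons.

30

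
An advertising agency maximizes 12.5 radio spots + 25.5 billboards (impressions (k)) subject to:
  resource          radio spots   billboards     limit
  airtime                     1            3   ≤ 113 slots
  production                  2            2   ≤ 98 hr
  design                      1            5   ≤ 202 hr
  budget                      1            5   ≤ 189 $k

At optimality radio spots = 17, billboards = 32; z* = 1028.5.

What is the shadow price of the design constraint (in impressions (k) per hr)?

0

At the optimum: airtime uses 113 of 113 (binding); production uses 98 of 98 (binding); design uses 177 of 202 (slack = 25); budget uses 177 of 189 (slack = 12).
Since design, budget are not tight, their duals are 0.
The binding rows give the dual system: 1·y_airtime + 2·y_production = 12.5 and 3·y_airtime + 2·y_production = 25.5.
This yields shadow prices y_airtime = 6.5, y_production = 3.
Shadow price of design = 0.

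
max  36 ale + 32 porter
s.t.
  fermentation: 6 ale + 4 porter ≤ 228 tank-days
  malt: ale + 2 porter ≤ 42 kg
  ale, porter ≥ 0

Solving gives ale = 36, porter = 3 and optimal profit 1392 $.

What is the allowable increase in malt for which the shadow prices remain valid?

Binding constraints: fermentation, malt. The basis is B = [[6,4],[1,2]] with det 8.
Per unit increase in malt, x* moves by d = (-0.5, 0.75).
The basis stays optimal until ale reaches 0; allowable increase = 72 kg.

72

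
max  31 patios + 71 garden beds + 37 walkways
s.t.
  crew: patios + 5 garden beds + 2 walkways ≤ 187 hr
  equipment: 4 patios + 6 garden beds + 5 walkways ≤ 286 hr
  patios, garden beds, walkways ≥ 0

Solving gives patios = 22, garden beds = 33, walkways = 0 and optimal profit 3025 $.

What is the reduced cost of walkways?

-7

Check each constraint at x*: crew 187/187 (tight); equipment 286/286 (tight).
The binding rows give the dual system: 1·y_crew + 4·y_equipment = 31 and 5·y_crew + 6·y_equipment = 71.
This yields shadow prices y_crew = 7, y_equipment = 6.
Reduced cost of walkways: c₃ − yᵀa₃ = 37 − (7·2 + 6·5) = 37 − 44 = -7.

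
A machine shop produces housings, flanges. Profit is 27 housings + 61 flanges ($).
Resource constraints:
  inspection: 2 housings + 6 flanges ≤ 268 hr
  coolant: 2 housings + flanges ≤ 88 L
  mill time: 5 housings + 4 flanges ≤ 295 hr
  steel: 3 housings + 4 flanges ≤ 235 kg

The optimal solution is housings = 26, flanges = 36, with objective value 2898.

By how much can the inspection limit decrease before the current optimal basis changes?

180

Binding constraints: inspection, coolant. The basis is B = [[2,6],[2,1]] with det -10.
Per unit decrease in inspection, x* moves by d = (0.1, -0.2).
The basis stays optimal until flanges reaches 0; allowable decrease = 180 hr.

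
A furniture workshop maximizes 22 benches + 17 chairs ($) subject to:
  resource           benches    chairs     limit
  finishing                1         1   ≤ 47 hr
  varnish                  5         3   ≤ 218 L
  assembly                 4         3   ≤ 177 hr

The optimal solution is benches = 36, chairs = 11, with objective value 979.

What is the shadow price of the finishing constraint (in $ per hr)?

2

At the optimum: finishing uses 47 of 47 (binding); varnish uses 213 of 218 (slack = 5); assembly uses 177 of 177 (binding).
Since varnish is not tight, its dual is 0.
From A_Bᵀ y = c: 1·y_finishing + 4·y_assembly = 22; 1·y_finishing + 3·y_assembly = 17.
→ y_finishing = 2 and y_assembly = 5.
Shadow price of finishing = 2.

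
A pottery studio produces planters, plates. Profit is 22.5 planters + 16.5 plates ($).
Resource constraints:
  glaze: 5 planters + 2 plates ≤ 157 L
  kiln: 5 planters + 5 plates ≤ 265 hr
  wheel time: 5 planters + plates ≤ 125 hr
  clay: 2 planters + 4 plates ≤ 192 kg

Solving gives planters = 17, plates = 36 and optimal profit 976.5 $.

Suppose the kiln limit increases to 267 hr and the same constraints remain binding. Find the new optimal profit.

981.5

Binding: glaze and kiln. Non-binding: wheel time (4 unused), clay (14 unused).
Since wheel time, clay are not tight, their duals are 0.
Dual feasibility on the basic columns requires 5·y_glaze + 5·y_kiln = 22.5, 2·y_glaze + 5·y_kiln = 16.5.
Solving: y_glaze = 2, y_kiln = 2.5.
Δz = y_kiln·Δb = 2.5 × (2) = 5, so new z* = 976.5 + 5 = 981.5.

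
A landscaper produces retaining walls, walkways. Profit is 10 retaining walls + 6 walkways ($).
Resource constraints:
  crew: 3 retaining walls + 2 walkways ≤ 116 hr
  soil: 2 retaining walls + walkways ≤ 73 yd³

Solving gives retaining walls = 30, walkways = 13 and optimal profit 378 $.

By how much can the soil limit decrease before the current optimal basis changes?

15

Binding constraints: crew, soil. The basis is B = [[3,2],[2,1]] with det -1.
Per unit decrease in soil, x* moves by d = (-2, 3).
The basis stays optimal until retaining walls reaches 0; allowable decrease = 15 yd³.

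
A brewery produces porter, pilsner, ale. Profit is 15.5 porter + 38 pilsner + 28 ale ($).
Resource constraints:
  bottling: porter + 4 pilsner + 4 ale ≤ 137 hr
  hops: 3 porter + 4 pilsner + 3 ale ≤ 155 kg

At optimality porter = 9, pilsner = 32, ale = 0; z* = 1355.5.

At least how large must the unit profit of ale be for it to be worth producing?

35

Both bottling and hops are binding at x*.
The binding rows give the dual system: 1·y_bottling + 3·y_hops = 15.5 and 4·y_bottling + 4·y_hops = 38.
Solving: y_bottling = 6.5, y_hops = 3.
ale enters the basis when its profit ≥ yᵀa₃ = 6.5·4 + 3·3 = 35.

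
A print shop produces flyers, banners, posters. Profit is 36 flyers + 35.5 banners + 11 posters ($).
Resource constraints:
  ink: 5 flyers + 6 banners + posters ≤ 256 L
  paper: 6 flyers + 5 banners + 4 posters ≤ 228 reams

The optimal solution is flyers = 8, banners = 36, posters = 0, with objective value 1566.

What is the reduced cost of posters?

At the optimum: ink uses 256 of 256 (binding); paper uses 228 of 228 (binding).
Dual feasibility on the basic columns requires 5·y_ink + 6·y_paper = 36, 6·y_ink + 5·y_paper = 35.5.
→ y_ink = 3 and y_paper = 3.5.
Reduced cost of posters: c₃ − yᵀa₃ = 11 − (3·1 + 3.5·4) = 11 − 17 = -6.

-6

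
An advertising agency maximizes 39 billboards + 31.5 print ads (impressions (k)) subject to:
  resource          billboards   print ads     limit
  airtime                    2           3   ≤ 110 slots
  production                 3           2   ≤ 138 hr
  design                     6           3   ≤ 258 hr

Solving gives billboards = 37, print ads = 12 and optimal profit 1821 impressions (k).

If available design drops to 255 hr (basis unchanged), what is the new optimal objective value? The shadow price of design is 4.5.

Δb = -3, so new z* = 1821 + (4.5)·(-3) = 1821 − 13.5 = 1807.5.

1807.5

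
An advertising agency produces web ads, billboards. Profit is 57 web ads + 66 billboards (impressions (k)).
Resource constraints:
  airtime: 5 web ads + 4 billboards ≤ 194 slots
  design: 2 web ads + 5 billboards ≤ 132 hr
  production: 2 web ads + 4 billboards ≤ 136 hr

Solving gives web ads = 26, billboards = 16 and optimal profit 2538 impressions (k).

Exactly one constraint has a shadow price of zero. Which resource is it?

production

airtime: 194/194 (binding)
design: 132/132 (binding)
production: 116/136 (slack 20)
By complementary slackness, a constraint with positive slack has shadow price 0 → production.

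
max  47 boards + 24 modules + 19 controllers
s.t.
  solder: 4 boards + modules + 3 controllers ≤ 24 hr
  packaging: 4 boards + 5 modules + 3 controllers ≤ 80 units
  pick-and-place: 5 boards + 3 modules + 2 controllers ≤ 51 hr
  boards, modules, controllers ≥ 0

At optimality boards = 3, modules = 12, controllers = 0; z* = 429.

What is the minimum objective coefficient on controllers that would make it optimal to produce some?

23

Check each constraint at x*: solder 24/24 (tight); packaging 72/80 (slack 8); pick-and-place 51/51 (tight).
Slack constraints have shadow price 0 (complementary slackness).
Dual feasibility on the basic columns requires 4·y_solder + 5·y_pick-and-place = 47, 1·y_solder + 3·y_pick-and-place = 24.
Solving: y_solder = 3, y_pick-and-place = 7.
controllers enters the basis when its profit ≥ yᵀa₃ = 3·3 + 7·2 = 23.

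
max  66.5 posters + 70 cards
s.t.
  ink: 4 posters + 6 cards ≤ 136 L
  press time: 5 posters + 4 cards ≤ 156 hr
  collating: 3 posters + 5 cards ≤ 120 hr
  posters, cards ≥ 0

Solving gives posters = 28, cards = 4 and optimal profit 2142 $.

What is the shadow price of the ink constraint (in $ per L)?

At the optimum: ink uses 136 of 136 (binding); press time uses 156 of 156 (binding); collating uses 104 of 120 (slack = 16).
Since collating is not tight, its dual is 0.
From A_Bᵀ y = c: 4·y_ink + 5·y_press time = 66.5; 6·y_ink + 4·y_press time = 70.
This yields shadow prices y_ink = 6, y_press time = 8.5.
Shadow price of ink = 6.

6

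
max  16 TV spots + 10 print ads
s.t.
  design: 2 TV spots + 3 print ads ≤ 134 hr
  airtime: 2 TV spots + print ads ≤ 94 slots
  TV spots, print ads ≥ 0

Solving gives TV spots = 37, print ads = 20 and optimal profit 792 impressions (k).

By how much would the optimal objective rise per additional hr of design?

Both design and airtime are binding at x*.
Dual feasibility on the basic columns requires 2·y_design + 2·y_airtime = 16, 3·y_design + 1·y_airtime = 10.
→ y_design = 1 and y_airtime = 7.
Shadow price of design = 1.

1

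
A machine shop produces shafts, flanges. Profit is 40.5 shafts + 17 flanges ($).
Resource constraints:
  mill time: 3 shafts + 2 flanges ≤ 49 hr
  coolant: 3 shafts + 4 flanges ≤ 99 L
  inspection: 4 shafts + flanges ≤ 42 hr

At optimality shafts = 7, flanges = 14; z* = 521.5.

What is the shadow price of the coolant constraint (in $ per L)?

0

At the optimum: mill time uses 49 of 49 (binding); coolant uses 77 of 99 (slack = 22); inspection uses 42 of 42 (binding).
Slack constraints have shadow price 0 (complementary slackness).
Dual feasibility on the basic columns requires 3·y_mill time + 4·y_inspection = 40.5, 2·y_mill time + 1·y_inspection = 17.
Solving: y_mill time = 5.5, y_inspection = 6.
Shadow price of coolant = 0.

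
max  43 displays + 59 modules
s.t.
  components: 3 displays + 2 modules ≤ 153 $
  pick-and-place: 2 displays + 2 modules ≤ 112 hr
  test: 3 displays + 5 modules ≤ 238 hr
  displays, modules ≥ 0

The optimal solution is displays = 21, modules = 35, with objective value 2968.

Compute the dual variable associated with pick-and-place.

Binding: pick-and-place and test. Non-binding: components (20 unused).
Slack constraints have shadow price 0 (complementary slackness).
Dual feasibility on the basic columns requires 2·y_pick-and-place + 3·y_test = 43, 2·y_pick-and-place + 5·y_test = 59.
This yields shadow prices y_pick-and-place = 9.5, y_test = 8.
Shadow price of pick-and-place = 9.5.

9.5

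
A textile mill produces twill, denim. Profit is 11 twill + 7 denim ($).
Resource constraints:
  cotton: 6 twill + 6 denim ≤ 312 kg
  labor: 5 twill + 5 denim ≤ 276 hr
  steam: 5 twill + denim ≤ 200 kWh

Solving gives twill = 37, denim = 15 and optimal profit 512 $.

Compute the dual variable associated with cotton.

1

At the optimum: cotton uses 312 of 312 (binding); labor uses 260 of 276 (slack = 16); steam uses 200 of 200 (binding).
Since labor is not tight, its dual is 0.
Dual feasibility on the basic columns requires 6·y_cotton + 5·y_steam = 11, 6·y_cotton + 1·y_steam = 7.
Solving: y_cotton = 1, y_steam = 1.
Shadow price of cotton = 1.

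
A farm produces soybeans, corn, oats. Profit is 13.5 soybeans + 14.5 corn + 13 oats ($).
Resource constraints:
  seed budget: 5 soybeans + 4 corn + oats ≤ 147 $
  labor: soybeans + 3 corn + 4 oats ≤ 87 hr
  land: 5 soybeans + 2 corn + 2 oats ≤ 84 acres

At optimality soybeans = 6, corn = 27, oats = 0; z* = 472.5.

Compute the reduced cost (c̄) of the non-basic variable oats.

-5

Binding: labor and land. Non-binding: seed budget (9 unused).
Slack constraints have shadow price 0 (complementary slackness).
Dual feasibility on the basic columns requires 1·y_labor + 5·y_land = 13.5, 3·y_labor + 2·y_land = 14.5.
→ y_labor = 3.5 and y_land = 2.
Reduced cost of oats: c₃ − yᵀa₃ = 13 − (3.5·4 + 2·2) = 13 − 18 = -5.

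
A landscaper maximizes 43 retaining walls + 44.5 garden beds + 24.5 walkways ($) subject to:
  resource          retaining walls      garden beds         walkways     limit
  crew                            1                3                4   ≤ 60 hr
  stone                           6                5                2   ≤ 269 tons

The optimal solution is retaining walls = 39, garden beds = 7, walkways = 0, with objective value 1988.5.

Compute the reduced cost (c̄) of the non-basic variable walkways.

Check each constraint at x*: crew 60/60 (tight); stone 269/269 (tight).
Dual feasibility on the basic columns requires 1·y_crew + 6·y_stone = 43, 3·y_crew + 5·y_stone = 44.5.
Solving: y_crew = 4, y_stone = 6.5.
Reduced cost of walkways: c₃ − yᵀa₃ = 24.5 − (4·4 + 6.5·2) = 24.5 − 29 = -4.5.

-4.5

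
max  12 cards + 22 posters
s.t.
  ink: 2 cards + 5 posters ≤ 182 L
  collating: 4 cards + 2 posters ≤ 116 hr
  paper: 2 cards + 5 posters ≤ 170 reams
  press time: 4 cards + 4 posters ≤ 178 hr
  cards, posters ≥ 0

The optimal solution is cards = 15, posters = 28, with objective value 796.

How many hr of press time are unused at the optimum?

6

press time used = 4·15 + 4·28 = 172; slack = 178 − 172 = 6.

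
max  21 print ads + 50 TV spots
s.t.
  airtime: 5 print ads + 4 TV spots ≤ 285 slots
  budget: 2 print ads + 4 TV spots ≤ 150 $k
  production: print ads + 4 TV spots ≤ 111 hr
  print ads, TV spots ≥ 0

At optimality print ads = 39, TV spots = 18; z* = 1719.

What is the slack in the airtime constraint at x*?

18

airtime used = 5·39 + 4·18 = 267; slack = 285 − 267 = 18.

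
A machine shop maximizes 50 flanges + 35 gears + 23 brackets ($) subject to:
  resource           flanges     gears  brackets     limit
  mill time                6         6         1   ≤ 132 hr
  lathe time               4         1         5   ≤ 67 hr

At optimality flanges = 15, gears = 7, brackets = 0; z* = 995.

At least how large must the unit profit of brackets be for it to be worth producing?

30

Check each constraint at x*: mill time 132/132 (tight); lathe time 67/67 (tight).
Dual feasibility on the basic columns requires 6·y_mill time + 4·y_lathe time = 50, 6·y_mill time + 1·y_lathe time = 35.
Solving: y_mill time = 5, y_lathe time = 5.
brackets enters the basis when its profit ≥ yᵀa₃ = 5·1 + 5·5 = 30.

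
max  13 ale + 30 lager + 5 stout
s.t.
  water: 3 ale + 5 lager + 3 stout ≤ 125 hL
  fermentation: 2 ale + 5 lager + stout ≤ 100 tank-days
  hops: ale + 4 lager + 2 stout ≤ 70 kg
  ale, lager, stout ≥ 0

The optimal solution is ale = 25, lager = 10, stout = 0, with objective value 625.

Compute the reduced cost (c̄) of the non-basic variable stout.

-3

Check each constraint at x*: water 125/125 (tight); fermentation 100/100 (tight); hops 65/70 (slack 5).
Since hops is not tight, its dual is 0.
The binding rows give the dual system: 3·y_water + 2·y_fermentation = 13 and 5·y_water + 5·y_fermentation = 30.
→ y_water = 1 and y_fermentation = 5.
Reduced cost of stout: c₃ − yᵀa₃ = 5 − (1·3 + 5·1) = 5 − 8 = -3.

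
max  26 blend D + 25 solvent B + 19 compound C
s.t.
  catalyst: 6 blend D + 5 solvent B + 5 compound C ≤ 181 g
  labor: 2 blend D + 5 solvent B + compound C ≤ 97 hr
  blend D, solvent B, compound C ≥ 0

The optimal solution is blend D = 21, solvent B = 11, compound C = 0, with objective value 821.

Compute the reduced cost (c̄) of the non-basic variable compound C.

-2

At the optimum: catalyst uses 181 of 181 (binding); labor uses 97 of 97 (binding).
The binding rows give the dual system: 6·y_catalyst + 2·y_labor = 26 and 5·y_catalyst + 5·y_labor = 25.
Solving: y_catalyst = 4, y_labor = 1.
Reduced cost of compound C: c₃ − yᵀa₃ = 19 − (4·5 + 1·1) = 19 − 21 = -2.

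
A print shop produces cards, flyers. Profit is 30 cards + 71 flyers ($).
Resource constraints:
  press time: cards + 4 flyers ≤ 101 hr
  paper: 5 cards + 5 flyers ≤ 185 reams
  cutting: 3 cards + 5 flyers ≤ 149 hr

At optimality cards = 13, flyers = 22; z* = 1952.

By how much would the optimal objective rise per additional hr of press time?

9

Binding: press time and cutting. Non-binding: paper (10 unused).
Since paper is not tight, its dual is 0.
Dual feasibility on the basic columns requires 1·y_press time + 3·y_cutting = 30, 4·y_press time + 5·y_cutting = 71.
Solving: y_press time = 9, y_cutting = 7.
Shadow price of press time = 9.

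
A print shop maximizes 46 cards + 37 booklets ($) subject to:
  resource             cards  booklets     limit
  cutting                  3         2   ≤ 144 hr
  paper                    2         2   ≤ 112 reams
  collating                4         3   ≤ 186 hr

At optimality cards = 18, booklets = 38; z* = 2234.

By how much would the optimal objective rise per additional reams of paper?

5

At the optimum: cutting uses 130 of 144 (slack = 14); paper uses 112 of 112 (binding); collating uses 186 of 186 (binding).
Since cutting is not tight, its dual is 0.
From A_Bᵀ y = c: 2·y_paper + 4·y_collating = 46; 2·y_paper + 3·y_collating = 37.
This yields shadow prices y_paper = 5, y_collating = 9.
Shadow price of paper = 5.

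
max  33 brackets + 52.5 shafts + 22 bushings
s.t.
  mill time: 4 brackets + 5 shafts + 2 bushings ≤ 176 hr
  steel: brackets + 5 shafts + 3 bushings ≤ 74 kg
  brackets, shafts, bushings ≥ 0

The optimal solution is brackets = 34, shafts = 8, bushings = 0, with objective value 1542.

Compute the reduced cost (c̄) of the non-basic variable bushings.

-2

At the optimum: mill time uses 176 of 176 (binding); steel uses 74 of 74 (binding).
The binding rows give the dual system: 4·y_mill time + 1·y_steel = 33 and 5·y_mill time + 5·y_steel = 52.5.
Solving: y_mill time = 7.5, y_steel = 3.
Reduced cost of bushings: c₃ − yᵀa₃ = 22 − (7.5·2 + 3·3) = 22 − 24 = -2.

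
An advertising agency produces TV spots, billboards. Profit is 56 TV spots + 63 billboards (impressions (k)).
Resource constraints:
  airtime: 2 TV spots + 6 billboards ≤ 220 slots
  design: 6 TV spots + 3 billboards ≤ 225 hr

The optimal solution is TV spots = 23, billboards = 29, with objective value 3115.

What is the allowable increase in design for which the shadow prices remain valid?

Binding constraints: airtime, design. The basis is B = [[2,6],[6,3]] with det -30.
Per unit increase in design, x* moves by d = (0.2, -0.0667).
The basis stays optimal until billboards reaches 0; allowable increase = 435 hr.

435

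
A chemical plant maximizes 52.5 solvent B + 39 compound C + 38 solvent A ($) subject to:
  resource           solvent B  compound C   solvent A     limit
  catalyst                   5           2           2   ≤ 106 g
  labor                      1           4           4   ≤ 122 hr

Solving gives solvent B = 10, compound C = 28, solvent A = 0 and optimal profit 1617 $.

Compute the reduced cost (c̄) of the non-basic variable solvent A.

-1

At the optimum: catalyst uses 106 of 106 (binding); labor uses 122 of 122 (binding).
Dual feasibility on the basic columns requires 5·y_catalyst + 1·y_labor = 52.5, 2·y_catalyst + 4·y_labor = 39.
→ y_catalyst = 9.5 and y_labor = 5.
Reduced cost of solvent A: c₃ − yᵀa₃ = 38 − (9.5·2 + 5·4) = 38 − 39 = -1.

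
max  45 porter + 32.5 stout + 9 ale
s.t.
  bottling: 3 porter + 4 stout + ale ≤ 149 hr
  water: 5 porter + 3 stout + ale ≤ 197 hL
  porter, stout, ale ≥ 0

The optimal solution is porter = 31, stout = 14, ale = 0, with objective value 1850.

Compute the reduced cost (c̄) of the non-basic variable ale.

-1

At the optimum: bottling uses 149 of 149 (binding); water uses 197 of 197 (binding).
Dual feasibility on the basic columns requires 3·y_bottling + 5·y_water = 45, 4·y_bottling + 3·y_water = 32.5.
Solving: y_bottling = 2.5, y_water = 7.5.
Reduced cost of ale: c₃ − yᵀa₃ = 9 − (2.5·1 + 7.5·1) = 9 − 10 = -1.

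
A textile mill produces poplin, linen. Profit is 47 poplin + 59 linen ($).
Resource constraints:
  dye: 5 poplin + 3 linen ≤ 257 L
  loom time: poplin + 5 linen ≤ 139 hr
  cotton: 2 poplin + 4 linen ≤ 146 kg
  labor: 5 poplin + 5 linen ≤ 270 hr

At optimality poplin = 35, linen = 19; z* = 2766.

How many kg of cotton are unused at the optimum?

0

cotton used = 2·35 + 4·19 = 146; slack = 146 − 146 = 0.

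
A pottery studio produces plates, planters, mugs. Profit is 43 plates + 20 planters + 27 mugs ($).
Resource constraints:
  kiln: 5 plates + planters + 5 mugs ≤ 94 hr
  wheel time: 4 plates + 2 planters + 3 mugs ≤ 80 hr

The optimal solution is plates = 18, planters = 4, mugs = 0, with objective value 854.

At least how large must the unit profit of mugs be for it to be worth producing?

33.5

At the optimum: kiln uses 94 of 94 (binding); wheel time uses 80 of 80 (binding).
The binding rows give the dual system: 5·y_kiln + 4·y_wheel time = 43 and 1·y_kiln + 2·y_wheel time = 20.
Solving: y_kiln = 1, y_wheel time = 9.5.
mugs enters the basis when its profit ≥ yᵀa₃ = 1·5 + 9.5·3 = 33.5.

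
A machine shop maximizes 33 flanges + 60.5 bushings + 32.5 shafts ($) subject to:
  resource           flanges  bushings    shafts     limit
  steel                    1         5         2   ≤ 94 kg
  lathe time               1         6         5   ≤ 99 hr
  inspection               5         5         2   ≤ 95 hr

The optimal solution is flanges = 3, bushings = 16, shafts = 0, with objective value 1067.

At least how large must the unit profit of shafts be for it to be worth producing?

38.5

At the optimum: steel uses 83 of 94 (slack = 11); lathe time uses 99 of 99 (binding); inspection uses 95 of 95 (binding).
By complementary slackness, y = 0 for the non-binding constraint.
The binding rows give the dual system: 1·y_lathe time + 5·y_inspection = 33 and 6·y_lathe time + 5·y_inspection = 60.5.
→ y_lathe time = 5.5 and y_inspection = 5.5.
shafts enters the basis when its profit ≥ yᵀa₃ = 5.5·5 + 5.5·2 = 38.5.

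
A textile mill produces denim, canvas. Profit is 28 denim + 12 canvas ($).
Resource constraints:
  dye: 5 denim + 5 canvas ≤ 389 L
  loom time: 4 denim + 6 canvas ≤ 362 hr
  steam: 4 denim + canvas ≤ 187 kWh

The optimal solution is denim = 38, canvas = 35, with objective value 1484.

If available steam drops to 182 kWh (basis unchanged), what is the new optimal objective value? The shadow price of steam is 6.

Δb = -5, so new z* = 1484 + (6)·(-5) = 1484 − 30 = 1454.

1454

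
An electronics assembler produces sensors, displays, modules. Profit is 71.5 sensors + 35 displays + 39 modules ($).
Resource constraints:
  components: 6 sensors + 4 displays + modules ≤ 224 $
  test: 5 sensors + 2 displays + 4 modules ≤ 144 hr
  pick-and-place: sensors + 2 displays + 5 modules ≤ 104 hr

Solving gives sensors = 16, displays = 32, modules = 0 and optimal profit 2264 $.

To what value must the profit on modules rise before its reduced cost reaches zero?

Check each constraint at x*: components 224/224 (tight); test 144/144 (tight); pick-and-place 80/104 (slack 24).
Since pick-and-place is not tight, its dual is 0.
Dual feasibility on the basic columns requires 6·y_components + 5·y_test = 71.5, 4·y_components + 2·y_test = 35.
→ y_components = 4 and y_test = 9.5.
modules enters the basis when its profit ≥ yᵀa₃ = 4·1 + 9.5·4 = 42.

42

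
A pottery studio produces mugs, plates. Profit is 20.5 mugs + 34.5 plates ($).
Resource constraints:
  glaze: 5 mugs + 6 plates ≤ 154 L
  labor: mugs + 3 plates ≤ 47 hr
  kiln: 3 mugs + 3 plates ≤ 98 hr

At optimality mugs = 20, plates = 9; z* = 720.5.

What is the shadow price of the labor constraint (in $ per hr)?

Check each constraint at x*: glaze 154/154 (tight); labor 47/47 (tight); kiln 87/98 (slack 11).
By complementary slackness, y = 0 for the non-binding constraint.
From A_Bᵀ y = c: 5·y_glaze + 1·y_labor = 20.5; 6·y_glaze + 3·y_labor = 34.5.
Solving: y_glaze = 3, y_labor = 5.5.
Shadow price of labor = 5.5.

5.5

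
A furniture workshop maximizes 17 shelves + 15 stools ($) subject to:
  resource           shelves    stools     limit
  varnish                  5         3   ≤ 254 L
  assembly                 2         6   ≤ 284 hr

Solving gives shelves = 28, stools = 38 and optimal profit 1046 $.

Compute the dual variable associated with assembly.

Both varnish and assembly are binding at x*.
From A_Bᵀ y = c: 5·y_varnish + 2·y_assembly = 17; 3·y_varnish + 6·y_assembly = 15.
This yields shadow prices y_varnish = 3, y_assembly = 1.
Shadow price of assembly = 1.

1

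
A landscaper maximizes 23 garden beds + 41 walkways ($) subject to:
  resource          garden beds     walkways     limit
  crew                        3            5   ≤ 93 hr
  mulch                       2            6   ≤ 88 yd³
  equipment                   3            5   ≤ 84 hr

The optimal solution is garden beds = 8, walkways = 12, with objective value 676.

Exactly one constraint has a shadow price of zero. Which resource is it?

crew

crew: 84/93 (slack 9)
mulch: 88/88 (binding)
equipment: 84/84 (binding)
By complementary slackness, a constraint with positive slack has shadow price 0 → crew.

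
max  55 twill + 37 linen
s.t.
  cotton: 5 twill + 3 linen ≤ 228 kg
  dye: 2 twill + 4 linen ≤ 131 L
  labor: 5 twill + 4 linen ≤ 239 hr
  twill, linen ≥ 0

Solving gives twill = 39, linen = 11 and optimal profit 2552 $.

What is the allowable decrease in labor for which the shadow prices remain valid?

Binding constraints: cotton, labor. The basis is B = [[5,3],[5,4]] with det 5.
Per unit decrease in labor, x* moves by d = (0.6, -1).
The basis stays optimal until linen reaches 0; allowable decrease = 11 hr.

11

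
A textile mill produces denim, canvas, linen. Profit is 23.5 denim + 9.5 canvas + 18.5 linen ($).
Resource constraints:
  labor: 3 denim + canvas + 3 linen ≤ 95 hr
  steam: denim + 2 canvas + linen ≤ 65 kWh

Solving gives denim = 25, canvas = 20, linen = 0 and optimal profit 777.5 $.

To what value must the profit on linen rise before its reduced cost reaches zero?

23.5

Check each constraint at x*: labor 95/95 (tight); steam 65/65 (tight).
From A_Bᵀ y = c: 3·y_labor + 1·y_steam = 23.5; 1·y_labor + 2·y_steam = 9.5.
Solving: y_labor = 7.5, y_steam = 1.
linen enters the basis when its profit ≥ yᵀa₃ = 7.5·3 + 1·1 = 23.5.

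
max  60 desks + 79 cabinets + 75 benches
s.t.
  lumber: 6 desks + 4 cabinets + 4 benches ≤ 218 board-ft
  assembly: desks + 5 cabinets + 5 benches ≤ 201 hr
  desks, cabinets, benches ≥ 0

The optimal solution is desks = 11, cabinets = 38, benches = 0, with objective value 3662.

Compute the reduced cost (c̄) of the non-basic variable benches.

-4

Check each constraint at x*: lumber 218/218 (tight); assembly 201/201 (tight).
The binding rows give the dual system: 6·y_lumber + 1·y_assembly = 60 and 4·y_lumber + 5·y_assembly = 79.
This yields shadow prices y_lumber = 8.5, y_assembly = 9.
Reduced cost of benches: c₃ − yᵀa₃ = 75 − (8.5·4 + 9·5) = 75 − 79 = -4.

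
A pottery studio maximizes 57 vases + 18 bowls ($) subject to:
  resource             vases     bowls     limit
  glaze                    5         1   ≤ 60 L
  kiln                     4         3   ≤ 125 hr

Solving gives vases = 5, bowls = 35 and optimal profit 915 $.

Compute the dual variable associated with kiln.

3

Both glaze and kiln are binding at x*.
From A_Bᵀ y = c: 5·y_glaze + 4·y_kiln = 57; 1·y_glaze + 3·y_kiln = 18.
Solving: y_glaze = 9, y_kiln = 3.
Shadow price of kiln = 3.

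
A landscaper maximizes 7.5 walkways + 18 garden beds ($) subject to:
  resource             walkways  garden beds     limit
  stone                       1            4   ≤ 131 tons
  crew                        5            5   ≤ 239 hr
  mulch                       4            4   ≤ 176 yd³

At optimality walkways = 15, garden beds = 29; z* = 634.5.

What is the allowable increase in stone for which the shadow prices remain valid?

Binding constraints: stone, mulch. The basis is B = [[1,4],[4,4]] with det -12.
Per unit increase in stone, x* moves by d = (-0.3333, 0.3333).
The basis stays optimal until walkways reaches 0; allowable increase = 45 tons.

45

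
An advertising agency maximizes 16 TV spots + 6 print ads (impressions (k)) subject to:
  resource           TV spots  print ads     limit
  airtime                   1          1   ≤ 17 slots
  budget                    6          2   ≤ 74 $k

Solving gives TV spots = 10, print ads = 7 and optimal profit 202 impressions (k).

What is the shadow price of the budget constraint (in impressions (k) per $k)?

2.5

Both airtime and budget are binding at x*.
Dual feasibility on the basic columns requires 1·y_airtime + 6·y_budget = 16, 1·y_airtime + 2·y_budget = 6.
This yields shadow prices y_airtime = 1, y_budget = 2.5.
Shadow price of budget = 2.5.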